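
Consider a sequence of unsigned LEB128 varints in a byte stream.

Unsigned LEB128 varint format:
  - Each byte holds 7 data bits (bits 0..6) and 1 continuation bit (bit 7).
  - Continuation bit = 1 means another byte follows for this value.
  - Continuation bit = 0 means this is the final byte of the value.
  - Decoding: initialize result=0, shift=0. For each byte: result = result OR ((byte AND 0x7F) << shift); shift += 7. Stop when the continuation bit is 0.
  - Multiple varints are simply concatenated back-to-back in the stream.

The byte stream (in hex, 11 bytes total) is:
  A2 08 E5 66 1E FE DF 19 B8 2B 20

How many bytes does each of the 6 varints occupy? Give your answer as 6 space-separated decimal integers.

Answer: 2 2 1 3 2 1

Derivation:
  byte[0]=0xA2 cont=1 payload=0x22=34: acc |= 34<<0 -> acc=34 shift=7
  byte[1]=0x08 cont=0 payload=0x08=8: acc |= 8<<7 -> acc=1058 shift=14 [end]
Varint 1: bytes[0:2] = A2 08 -> value 1058 (2 byte(s))
  byte[2]=0xE5 cont=1 payload=0x65=101: acc |= 101<<0 -> acc=101 shift=7
  byte[3]=0x66 cont=0 payload=0x66=102: acc |= 102<<7 -> acc=13157 shift=14 [end]
Varint 2: bytes[2:4] = E5 66 -> value 13157 (2 byte(s))
  byte[4]=0x1E cont=0 payload=0x1E=30: acc |= 30<<0 -> acc=30 shift=7 [end]
Varint 3: bytes[4:5] = 1E -> value 30 (1 byte(s))
  byte[5]=0xFE cont=1 payload=0x7E=126: acc |= 126<<0 -> acc=126 shift=7
  byte[6]=0xDF cont=1 payload=0x5F=95: acc |= 95<<7 -> acc=12286 shift=14
  byte[7]=0x19 cont=0 payload=0x19=25: acc |= 25<<14 -> acc=421886 shift=21 [end]
Varint 4: bytes[5:8] = FE DF 19 -> value 421886 (3 byte(s))
  byte[8]=0xB8 cont=1 payload=0x38=56: acc |= 56<<0 -> acc=56 shift=7
  byte[9]=0x2B cont=0 payload=0x2B=43: acc |= 43<<7 -> acc=5560 shift=14 [end]
Varint 5: bytes[8:10] = B8 2B -> value 5560 (2 byte(s))
  byte[10]=0x20 cont=0 payload=0x20=32: acc |= 32<<0 -> acc=32 shift=7 [end]
Varint 6: bytes[10:11] = 20 -> value 32 (1 byte(s))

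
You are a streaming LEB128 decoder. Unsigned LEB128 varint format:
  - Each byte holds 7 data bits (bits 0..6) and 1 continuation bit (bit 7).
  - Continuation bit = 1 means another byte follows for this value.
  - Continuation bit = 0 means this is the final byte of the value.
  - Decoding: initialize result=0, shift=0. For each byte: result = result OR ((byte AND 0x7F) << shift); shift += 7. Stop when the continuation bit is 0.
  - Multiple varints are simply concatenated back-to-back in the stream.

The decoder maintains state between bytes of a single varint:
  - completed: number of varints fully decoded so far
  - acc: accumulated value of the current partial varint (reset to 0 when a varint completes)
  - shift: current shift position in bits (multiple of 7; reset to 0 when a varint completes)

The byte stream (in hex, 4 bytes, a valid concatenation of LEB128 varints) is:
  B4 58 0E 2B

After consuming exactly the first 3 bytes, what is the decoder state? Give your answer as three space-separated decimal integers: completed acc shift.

byte[0]=0xB4 cont=1 payload=0x34: acc |= 52<<0 -> completed=0 acc=52 shift=7
byte[1]=0x58 cont=0 payload=0x58: varint #1 complete (value=11316); reset -> completed=1 acc=0 shift=0
byte[2]=0x0E cont=0 payload=0x0E: varint #2 complete (value=14); reset -> completed=2 acc=0 shift=0

Answer: 2 0 0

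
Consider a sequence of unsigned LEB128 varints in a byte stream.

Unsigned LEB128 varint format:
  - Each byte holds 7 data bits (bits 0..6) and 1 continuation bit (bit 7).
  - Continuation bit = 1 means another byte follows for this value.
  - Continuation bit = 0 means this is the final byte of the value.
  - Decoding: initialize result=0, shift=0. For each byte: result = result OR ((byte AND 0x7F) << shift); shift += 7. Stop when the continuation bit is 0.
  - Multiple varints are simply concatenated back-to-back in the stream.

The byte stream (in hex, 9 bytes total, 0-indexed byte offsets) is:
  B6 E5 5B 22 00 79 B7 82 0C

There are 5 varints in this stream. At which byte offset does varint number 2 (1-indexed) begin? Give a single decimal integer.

Answer: 3

Derivation:
  byte[0]=0xB6 cont=1 payload=0x36=54: acc |= 54<<0 -> acc=54 shift=7
  byte[1]=0xE5 cont=1 payload=0x65=101: acc |= 101<<7 -> acc=12982 shift=14
  byte[2]=0x5B cont=0 payload=0x5B=91: acc |= 91<<14 -> acc=1503926 shift=21 [end]
Varint 1: bytes[0:3] = B6 E5 5B -> value 1503926 (3 byte(s))
  byte[3]=0x22 cont=0 payload=0x22=34: acc |= 34<<0 -> acc=34 shift=7 [end]
Varint 2: bytes[3:4] = 22 -> value 34 (1 byte(s))
  byte[4]=0x00 cont=0 payload=0x00=0: acc |= 0<<0 -> acc=0 shift=7 [end]
Varint 3: bytes[4:5] = 00 -> value 0 (1 byte(s))
  byte[5]=0x79 cont=0 payload=0x79=121: acc |= 121<<0 -> acc=121 shift=7 [end]
Varint 4: bytes[5:6] = 79 -> value 121 (1 byte(s))
  byte[6]=0xB7 cont=1 payload=0x37=55: acc |= 55<<0 -> acc=55 shift=7
  byte[7]=0x82 cont=1 payload=0x02=2: acc |= 2<<7 -> acc=311 shift=14
  byte[8]=0x0C cont=0 payload=0x0C=12: acc |= 12<<14 -> acc=196919 shift=21 [end]
Varint 5: bytes[6:9] = B7 82 0C -> value 196919 (3 byte(s))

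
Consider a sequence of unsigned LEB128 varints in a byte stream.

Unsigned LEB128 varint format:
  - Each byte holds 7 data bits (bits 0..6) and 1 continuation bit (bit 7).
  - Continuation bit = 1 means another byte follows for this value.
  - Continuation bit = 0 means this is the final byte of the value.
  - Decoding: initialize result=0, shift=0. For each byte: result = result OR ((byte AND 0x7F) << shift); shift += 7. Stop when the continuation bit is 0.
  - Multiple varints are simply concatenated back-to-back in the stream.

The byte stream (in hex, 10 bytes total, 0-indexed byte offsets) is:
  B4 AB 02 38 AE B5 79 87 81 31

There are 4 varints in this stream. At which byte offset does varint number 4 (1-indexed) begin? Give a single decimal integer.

  byte[0]=0xB4 cont=1 payload=0x34=52: acc |= 52<<0 -> acc=52 shift=7
  byte[1]=0xAB cont=1 payload=0x2B=43: acc |= 43<<7 -> acc=5556 shift=14
  byte[2]=0x02 cont=0 payload=0x02=2: acc |= 2<<14 -> acc=38324 shift=21 [end]
Varint 1: bytes[0:3] = B4 AB 02 -> value 38324 (3 byte(s))
  byte[3]=0x38 cont=0 payload=0x38=56: acc |= 56<<0 -> acc=56 shift=7 [end]
Varint 2: bytes[3:4] = 38 -> value 56 (1 byte(s))
  byte[4]=0xAE cont=1 payload=0x2E=46: acc |= 46<<0 -> acc=46 shift=7
  byte[5]=0xB5 cont=1 payload=0x35=53: acc |= 53<<7 -> acc=6830 shift=14
  byte[6]=0x79 cont=0 payload=0x79=121: acc |= 121<<14 -> acc=1989294 shift=21 [end]
Varint 3: bytes[4:7] = AE B5 79 -> value 1989294 (3 byte(s))
  byte[7]=0x87 cont=1 payload=0x07=7: acc |= 7<<0 -> acc=7 shift=7
  byte[8]=0x81 cont=1 payload=0x01=1: acc |= 1<<7 -> acc=135 shift=14
  byte[9]=0x31 cont=0 payload=0x31=49: acc |= 49<<14 -> acc=802951 shift=21 [end]
Varint 4: bytes[7:10] = 87 81 31 -> value 802951 (3 byte(s))

Answer: 7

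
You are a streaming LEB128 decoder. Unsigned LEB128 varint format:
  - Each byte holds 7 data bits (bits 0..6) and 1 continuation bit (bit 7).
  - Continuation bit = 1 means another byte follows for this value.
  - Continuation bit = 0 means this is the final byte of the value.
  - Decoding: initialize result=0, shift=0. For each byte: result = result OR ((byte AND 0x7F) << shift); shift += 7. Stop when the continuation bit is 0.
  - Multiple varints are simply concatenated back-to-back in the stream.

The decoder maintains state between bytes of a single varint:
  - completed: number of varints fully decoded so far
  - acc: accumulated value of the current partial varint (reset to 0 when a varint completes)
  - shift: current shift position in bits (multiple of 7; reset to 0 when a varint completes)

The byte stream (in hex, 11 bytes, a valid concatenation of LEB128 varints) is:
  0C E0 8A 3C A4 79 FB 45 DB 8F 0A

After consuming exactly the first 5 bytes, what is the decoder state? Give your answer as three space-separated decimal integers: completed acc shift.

Answer: 2 36 7

Derivation:
byte[0]=0x0C cont=0 payload=0x0C: varint #1 complete (value=12); reset -> completed=1 acc=0 shift=0
byte[1]=0xE0 cont=1 payload=0x60: acc |= 96<<0 -> completed=1 acc=96 shift=7
byte[2]=0x8A cont=1 payload=0x0A: acc |= 10<<7 -> completed=1 acc=1376 shift=14
byte[3]=0x3C cont=0 payload=0x3C: varint #2 complete (value=984416); reset -> completed=2 acc=0 shift=0
byte[4]=0xA4 cont=1 payload=0x24: acc |= 36<<0 -> completed=2 acc=36 shift=7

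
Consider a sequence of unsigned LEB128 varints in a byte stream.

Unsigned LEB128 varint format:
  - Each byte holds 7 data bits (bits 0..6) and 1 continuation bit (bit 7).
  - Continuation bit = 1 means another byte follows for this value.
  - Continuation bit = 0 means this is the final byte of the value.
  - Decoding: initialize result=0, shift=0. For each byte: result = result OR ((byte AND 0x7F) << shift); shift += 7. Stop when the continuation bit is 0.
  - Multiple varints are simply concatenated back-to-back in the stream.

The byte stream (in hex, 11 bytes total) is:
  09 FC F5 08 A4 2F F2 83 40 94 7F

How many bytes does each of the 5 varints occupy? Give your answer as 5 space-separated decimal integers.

  byte[0]=0x09 cont=0 payload=0x09=9: acc |= 9<<0 -> acc=9 shift=7 [end]
Varint 1: bytes[0:1] = 09 -> value 9 (1 byte(s))
  byte[1]=0xFC cont=1 payload=0x7C=124: acc |= 124<<0 -> acc=124 shift=7
  byte[2]=0xF5 cont=1 payload=0x75=117: acc |= 117<<7 -> acc=15100 shift=14
  byte[3]=0x08 cont=0 payload=0x08=8: acc |= 8<<14 -> acc=146172 shift=21 [end]
Varint 2: bytes[1:4] = FC F5 08 -> value 146172 (3 byte(s))
  byte[4]=0xA4 cont=1 payload=0x24=36: acc |= 36<<0 -> acc=36 shift=7
  byte[5]=0x2F cont=0 payload=0x2F=47: acc |= 47<<7 -> acc=6052 shift=14 [end]
Varint 3: bytes[4:6] = A4 2F -> value 6052 (2 byte(s))
  byte[6]=0xF2 cont=1 payload=0x72=114: acc |= 114<<0 -> acc=114 shift=7
  byte[7]=0x83 cont=1 payload=0x03=3: acc |= 3<<7 -> acc=498 shift=14
  byte[8]=0x40 cont=0 payload=0x40=64: acc |= 64<<14 -> acc=1049074 shift=21 [end]
Varint 4: bytes[6:9] = F2 83 40 -> value 1049074 (3 byte(s))
  byte[9]=0x94 cont=1 payload=0x14=20: acc |= 20<<0 -> acc=20 shift=7
  byte[10]=0x7F cont=0 payload=0x7F=127: acc |= 127<<7 -> acc=16276 shift=14 [end]
Varint 5: bytes[9:11] = 94 7F -> value 16276 (2 byte(s))

Answer: 1 3 2 3 2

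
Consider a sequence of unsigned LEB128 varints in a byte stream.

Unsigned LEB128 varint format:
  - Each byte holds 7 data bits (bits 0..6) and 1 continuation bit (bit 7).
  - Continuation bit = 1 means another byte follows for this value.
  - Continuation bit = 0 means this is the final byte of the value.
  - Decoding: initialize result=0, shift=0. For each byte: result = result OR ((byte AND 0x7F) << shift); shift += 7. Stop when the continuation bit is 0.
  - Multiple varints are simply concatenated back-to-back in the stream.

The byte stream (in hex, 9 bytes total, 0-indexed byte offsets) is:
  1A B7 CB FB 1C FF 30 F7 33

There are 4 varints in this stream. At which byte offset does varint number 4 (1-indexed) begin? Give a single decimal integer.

  byte[0]=0x1A cont=0 payload=0x1A=26: acc |= 26<<0 -> acc=26 shift=7 [end]
Varint 1: bytes[0:1] = 1A -> value 26 (1 byte(s))
  byte[1]=0xB7 cont=1 payload=0x37=55: acc |= 55<<0 -> acc=55 shift=7
  byte[2]=0xCB cont=1 payload=0x4B=75: acc |= 75<<7 -> acc=9655 shift=14
  byte[3]=0xFB cont=1 payload=0x7B=123: acc |= 123<<14 -> acc=2024887 shift=21
  byte[4]=0x1C cont=0 payload=0x1C=28: acc |= 28<<21 -> acc=60745143 shift=28 [end]
Varint 2: bytes[1:5] = B7 CB FB 1C -> value 60745143 (4 byte(s))
  byte[5]=0xFF cont=1 payload=0x7F=127: acc |= 127<<0 -> acc=127 shift=7
  byte[6]=0x30 cont=0 payload=0x30=48: acc |= 48<<7 -> acc=6271 shift=14 [end]
Varint 3: bytes[5:7] = FF 30 -> value 6271 (2 byte(s))
  byte[7]=0xF7 cont=1 payload=0x77=119: acc |= 119<<0 -> acc=119 shift=7
  byte[8]=0x33 cont=0 payload=0x33=51: acc |= 51<<7 -> acc=6647 shift=14 [end]
Varint 4: bytes[7:9] = F7 33 -> value 6647 (2 byte(s))

Answer: 7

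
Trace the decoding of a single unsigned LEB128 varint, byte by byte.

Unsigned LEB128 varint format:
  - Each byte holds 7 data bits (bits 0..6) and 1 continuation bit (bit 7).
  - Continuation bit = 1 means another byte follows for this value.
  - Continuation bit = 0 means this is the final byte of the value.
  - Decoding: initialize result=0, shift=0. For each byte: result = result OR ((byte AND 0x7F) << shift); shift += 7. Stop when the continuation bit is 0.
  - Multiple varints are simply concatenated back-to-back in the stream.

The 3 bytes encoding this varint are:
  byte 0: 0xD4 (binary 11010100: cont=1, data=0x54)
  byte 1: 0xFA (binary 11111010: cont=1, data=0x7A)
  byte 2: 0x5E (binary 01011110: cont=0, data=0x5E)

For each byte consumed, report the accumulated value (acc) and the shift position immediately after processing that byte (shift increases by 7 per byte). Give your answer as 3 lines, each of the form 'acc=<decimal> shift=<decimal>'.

byte 0=0xD4: payload=0x54=84, contrib = 84<<0 = 84; acc -> 84, shift -> 7
byte 1=0xFA: payload=0x7A=122, contrib = 122<<7 = 15616; acc -> 15700, shift -> 14
byte 2=0x5E: payload=0x5E=94, contrib = 94<<14 = 1540096; acc -> 1555796, shift -> 21

Answer: acc=84 shift=7
acc=15700 shift=14
acc=1555796 shift=21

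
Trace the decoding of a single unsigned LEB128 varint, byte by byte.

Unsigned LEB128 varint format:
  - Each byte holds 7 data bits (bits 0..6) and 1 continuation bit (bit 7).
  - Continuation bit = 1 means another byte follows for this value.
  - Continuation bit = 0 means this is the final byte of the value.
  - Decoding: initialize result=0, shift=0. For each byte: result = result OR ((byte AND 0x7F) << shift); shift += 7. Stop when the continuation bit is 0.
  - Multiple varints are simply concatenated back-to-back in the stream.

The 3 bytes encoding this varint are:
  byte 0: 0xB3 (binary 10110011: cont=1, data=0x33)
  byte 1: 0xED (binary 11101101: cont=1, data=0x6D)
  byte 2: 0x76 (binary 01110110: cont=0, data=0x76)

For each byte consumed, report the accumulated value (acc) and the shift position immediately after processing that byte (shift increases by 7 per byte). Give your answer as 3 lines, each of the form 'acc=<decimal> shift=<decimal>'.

Answer: acc=51 shift=7
acc=14003 shift=14
acc=1947315 shift=21

Derivation:
byte 0=0xB3: payload=0x33=51, contrib = 51<<0 = 51; acc -> 51, shift -> 7
byte 1=0xED: payload=0x6D=109, contrib = 109<<7 = 13952; acc -> 14003, shift -> 14
byte 2=0x76: payload=0x76=118, contrib = 118<<14 = 1933312; acc -> 1947315, shift -> 21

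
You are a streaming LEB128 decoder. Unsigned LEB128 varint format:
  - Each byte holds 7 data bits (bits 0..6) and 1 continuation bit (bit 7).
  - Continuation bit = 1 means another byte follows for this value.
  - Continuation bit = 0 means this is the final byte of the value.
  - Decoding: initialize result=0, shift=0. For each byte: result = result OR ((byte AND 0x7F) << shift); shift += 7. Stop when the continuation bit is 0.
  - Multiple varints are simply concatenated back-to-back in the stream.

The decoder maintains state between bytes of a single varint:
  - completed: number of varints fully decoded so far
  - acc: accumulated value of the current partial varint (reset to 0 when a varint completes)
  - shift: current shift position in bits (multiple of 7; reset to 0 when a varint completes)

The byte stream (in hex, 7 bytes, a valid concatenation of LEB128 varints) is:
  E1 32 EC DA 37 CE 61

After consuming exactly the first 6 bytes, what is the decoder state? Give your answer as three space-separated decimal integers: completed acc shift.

Answer: 2 78 7

Derivation:
byte[0]=0xE1 cont=1 payload=0x61: acc |= 97<<0 -> completed=0 acc=97 shift=7
byte[1]=0x32 cont=0 payload=0x32: varint #1 complete (value=6497); reset -> completed=1 acc=0 shift=0
byte[2]=0xEC cont=1 payload=0x6C: acc |= 108<<0 -> completed=1 acc=108 shift=7
byte[3]=0xDA cont=1 payload=0x5A: acc |= 90<<7 -> completed=1 acc=11628 shift=14
byte[4]=0x37 cont=0 payload=0x37: varint #2 complete (value=912748); reset -> completed=2 acc=0 shift=0
byte[5]=0xCE cont=1 payload=0x4E: acc |= 78<<0 -> completed=2 acc=78 shift=7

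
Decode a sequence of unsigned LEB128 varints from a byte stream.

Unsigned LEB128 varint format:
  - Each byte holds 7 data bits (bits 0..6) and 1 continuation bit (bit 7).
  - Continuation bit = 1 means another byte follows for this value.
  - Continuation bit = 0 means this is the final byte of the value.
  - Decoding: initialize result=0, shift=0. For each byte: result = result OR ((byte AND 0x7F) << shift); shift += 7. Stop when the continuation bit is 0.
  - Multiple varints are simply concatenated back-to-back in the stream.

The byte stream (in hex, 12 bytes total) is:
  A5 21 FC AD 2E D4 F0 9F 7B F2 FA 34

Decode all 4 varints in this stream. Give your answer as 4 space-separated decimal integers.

Answer: 4261 759548 258472020 867698

Derivation:
  byte[0]=0xA5 cont=1 payload=0x25=37: acc |= 37<<0 -> acc=37 shift=7
  byte[1]=0x21 cont=0 payload=0x21=33: acc |= 33<<7 -> acc=4261 shift=14 [end]
Varint 1: bytes[0:2] = A5 21 -> value 4261 (2 byte(s))
  byte[2]=0xFC cont=1 payload=0x7C=124: acc |= 124<<0 -> acc=124 shift=7
  byte[3]=0xAD cont=1 payload=0x2D=45: acc |= 45<<7 -> acc=5884 shift=14
  byte[4]=0x2E cont=0 payload=0x2E=46: acc |= 46<<14 -> acc=759548 shift=21 [end]
Varint 2: bytes[2:5] = FC AD 2E -> value 759548 (3 byte(s))
  byte[5]=0xD4 cont=1 payload=0x54=84: acc |= 84<<0 -> acc=84 shift=7
  byte[6]=0xF0 cont=1 payload=0x70=112: acc |= 112<<7 -> acc=14420 shift=14
  byte[7]=0x9F cont=1 payload=0x1F=31: acc |= 31<<14 -> acc=522324 shift=21
  byte[8]=0x7B cont=0 payload=0x7B=123: acc |= 123<<21 -> acc=258472020 shift=28 [end]
Varint 3: bytes[5:9] = D4 F0 9F 7B -> value 258472020 (4 byte(s))
  byte[9]=0xF2 cont=1 payload=0x72=114: acc |= 114<<0 -> acc=114 shift=7
  byte[10]=0xFA cont=1 payload=0x7A=122: acc |= 122<<7 -> acc=15730 shift=14
  byte[11]=0x34 cont=0 payload=0x34=52: acc |= 52<<14 -> acc=867698 shift=21 [end]
Varint 4: bytes[9:12] = F2 FA 34 -> value 867698 (3 byte(s))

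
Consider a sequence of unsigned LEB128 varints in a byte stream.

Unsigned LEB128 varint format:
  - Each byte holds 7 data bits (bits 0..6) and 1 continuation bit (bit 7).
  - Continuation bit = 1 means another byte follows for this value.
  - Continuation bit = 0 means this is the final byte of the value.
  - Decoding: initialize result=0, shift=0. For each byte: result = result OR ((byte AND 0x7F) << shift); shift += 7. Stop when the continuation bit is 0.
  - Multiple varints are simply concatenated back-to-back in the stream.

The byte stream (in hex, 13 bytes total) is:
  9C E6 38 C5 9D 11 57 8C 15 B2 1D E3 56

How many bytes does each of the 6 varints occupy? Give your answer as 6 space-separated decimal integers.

Answer: 3 3 1 2 2 2

Derivation:
  byte[0]=0x9C cont=1 payload=0x1C=28: acc |= 28<<0 -> acc=28 shift=7
  byte[1]=0xE6 cont=1 payload=0x66=102: acc |= 102<<7 -> acc=13084 shift=14
  byte[2]=0x38 cont=0 payload=0x38=56: acc |= 56<<14 -> acc=930588 shift=21 [end]
Varint 1: bytes[0:3] = 9C E6 38 -> value 930588 (3 byte(s))
  byte[3]=0xC5 cont=1 payload=0x45=69: acc |= 69<<0 -> acc=69 shift=7
  byte[4]=0x9D cont=1 payload=0x1D=29: acc |= 29<<7 -> acc=3781 shift=14
  byte[5]=0x11 cont=0 payload=0x11=17: acc |= 17<<14 -> acc=282309 shift=21 [end]
Varint 2: bytes[3:6] = C5 9D 11 -> value 282309 (3 byte(s))
  byte[6]=0x57 cont=0 payload=0x57=87: acc |= 87<<0 -> acc=87 shift=7 [end]
Varint 3: bytes[6:7] = 57 -> value 87 (1 byte(s))
  byte[7]=0x8C cont=1 payload=0x0C=12: acc |= 12<<0 -> acc=12 shift=7
  byte[8]=0x15 cont=0 payload=0x15=21: acc |= 21<<7 -> acc=2700 shift=14 [end]
Varint 4: bytes[7:9] = 8C 15 -> value 2700 (2 byte(s))
  byte[9]=0xB2 cont=1 payload=0x32=50: acc |= 50<<0 -> acc=50 shift=7
  byte[10]=0x1D cont=0 payload=0x1D=29: acc |= 29<<7 -> acc=3762 shift=14 [end]
Varint 5: bytes[9:11] = B2 1D -> value 3762 (2 byte(s))
  byte[11]=0xE3 cont=1 payload=0x63=99: acc |= 99<<0 -> acc=99 shift=7
  byte[12]=0x56 cont=0 payload=0x56=86: acc |= 86<<7 -> acc=11107 shift=14 [end]
Varint 6: bytes[11:13] = E3 56 -> value 11107 (2 byte(s))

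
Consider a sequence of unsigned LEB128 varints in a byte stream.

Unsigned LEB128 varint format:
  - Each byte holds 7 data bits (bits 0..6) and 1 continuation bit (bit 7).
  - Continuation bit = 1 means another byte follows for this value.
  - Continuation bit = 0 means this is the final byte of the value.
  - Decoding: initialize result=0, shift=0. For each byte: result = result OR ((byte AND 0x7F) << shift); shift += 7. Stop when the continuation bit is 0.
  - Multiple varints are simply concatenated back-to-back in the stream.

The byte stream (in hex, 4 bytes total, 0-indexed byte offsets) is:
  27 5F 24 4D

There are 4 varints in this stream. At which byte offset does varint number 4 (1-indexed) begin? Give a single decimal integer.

Answer: 3

Derivation:
  byte[0]=0x27 cont=0 payload=0x27=39: acc |= 39<<0 -> acc=39 shift=7 [end]
Varint 1: bytes[0:1] = 27 -> value 39 (1 byte(s))
  byte[1]=0x5F cont=0 payload=0x5F=95: acc |= 95<<0 -> acc=95 shift=7 [end]
Varint 2: bytes[1:2] = 5F -> value 95 (1 byte(s))
  byte[2]=0x24 cont=0 payload=0x24=36: acc |= 36<<0 -> acc=36 shift=7 [end]
Varint 3: bytes[2:3] = 24 -> value 36 (1 byte(s))
  byte[3]=0x4D cont=0 payload=0x4D=77: acc |= 77<<0 -> acc=77 shift=7 [end]
Varint 4: bytes[3:4] = 4D -> value 77 (1 byte(s))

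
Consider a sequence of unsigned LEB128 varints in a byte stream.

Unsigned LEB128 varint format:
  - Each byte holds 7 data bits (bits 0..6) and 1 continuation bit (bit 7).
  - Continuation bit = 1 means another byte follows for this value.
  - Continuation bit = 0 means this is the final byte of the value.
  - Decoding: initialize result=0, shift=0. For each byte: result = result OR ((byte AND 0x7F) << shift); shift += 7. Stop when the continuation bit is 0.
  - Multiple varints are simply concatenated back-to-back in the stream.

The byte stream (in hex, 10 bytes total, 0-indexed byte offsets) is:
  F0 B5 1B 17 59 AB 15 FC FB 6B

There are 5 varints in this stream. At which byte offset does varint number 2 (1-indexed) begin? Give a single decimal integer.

  byte[0]=0xF0 cont=1 payload=0x70=112: acc |= 112<<0 -> acc=112 shift=7
  byte[1]=0xB5 cont=1 payload=0x35=53: acc |= 53<<7 -> acc=6896 shift=14
  byte[2]=0x1B cont=0 payload=0x1B=27: acc |= 27<<14 -> acc=449264 shift=21 [end]
Varint 1: bytes[0:3] = F0 B5 1B -> value 449264 (3 byte(s))
  byte[3]=0x17 cont=0 payload=0x17=23: acc |= 23<<0 -> acc=23 shift=7 [end]
Varint 2: bytes[3:4] = 17 -> value 23 (1 byte(s))
  byte[4]=0x59 cont=0 payload=0x59=89: acc |= 89<<0 -> acc=89 shift=7 [end]
Varint 3: bytes[4:5] = 59 -> value 89 (1 byte(s))
  byte[5]=0xAB cont=1 payload=0x2B=43: acc |= 43<<0 -> acc=43 shift=7
  byte[6]=0x15 cont=0 payload=0x15=21: acc |= 21<<7 -> acc=2731 shift=14 [end]
Varint 4: bytes[5:7] = AB 15 -> value 2731 (2 byte(s))
  byte[7]=0xFC cont=1 payload=0x7C=124: acc |= 124<<0 -> acc=124 shift=7
  byte[8]=0xFB cont=1 payload=0x7B=123: acc |= 123<<7 -> acc=15868 shift=14
  byte[9]=0x6B cont=0 payload=0x6B=107: acc |= 107<<14 -> acc=1768956 shift=21 [end]
Varint 5: bytes[7:10] = FC FB 6B -> value 1768956 (3 byte(s))

Answer: 3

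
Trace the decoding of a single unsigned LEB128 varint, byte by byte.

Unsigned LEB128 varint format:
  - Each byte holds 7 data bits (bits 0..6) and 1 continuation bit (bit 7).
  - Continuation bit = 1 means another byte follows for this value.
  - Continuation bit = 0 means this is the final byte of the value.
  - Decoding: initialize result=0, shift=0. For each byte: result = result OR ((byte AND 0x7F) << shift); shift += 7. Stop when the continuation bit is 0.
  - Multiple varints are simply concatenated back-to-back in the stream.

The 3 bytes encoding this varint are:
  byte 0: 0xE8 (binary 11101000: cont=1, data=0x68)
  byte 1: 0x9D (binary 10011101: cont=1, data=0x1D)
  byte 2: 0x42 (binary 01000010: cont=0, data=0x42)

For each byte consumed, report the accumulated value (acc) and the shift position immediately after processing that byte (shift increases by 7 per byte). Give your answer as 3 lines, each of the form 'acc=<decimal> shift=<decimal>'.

Answer: acc=104 shift=7
acc=3816 shift=14
acc=1085160 shift=21

Derivation:
byte 0=0xE8: payload=0x68=104, contrib = 104<<0 = 104; acc -> 104, shift -> 7
byte 1=0x9D: payload=0x1D=29, contrib = 29<<7 = 3712; acc -> 3816, shift -> 14
byte 2=0x42: payload=0x42=66, contrib = 66<<14 = 1081344; acc -> 1085160, shift -> 21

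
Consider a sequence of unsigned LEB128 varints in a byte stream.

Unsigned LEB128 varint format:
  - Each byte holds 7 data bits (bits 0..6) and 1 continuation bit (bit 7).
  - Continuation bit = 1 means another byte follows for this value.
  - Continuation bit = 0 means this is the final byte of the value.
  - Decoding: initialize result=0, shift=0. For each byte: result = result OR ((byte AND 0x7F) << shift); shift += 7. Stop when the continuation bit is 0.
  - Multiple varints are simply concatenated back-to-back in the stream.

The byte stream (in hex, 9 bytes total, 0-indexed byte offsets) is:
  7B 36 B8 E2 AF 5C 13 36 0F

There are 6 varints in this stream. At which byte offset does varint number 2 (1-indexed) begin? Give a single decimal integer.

  byte[0]=0x7B cont=0 payload=0x7B=123: acc |= 123<<0 -> acc=123 shift=7 [end]
Varint 1: bytes[0:1] = 7B -> value 123 (1 byte(s))
  byte[1]=0x36 cont=0 payload=0x36=54: acc |= 54<<0 -> acc=54 shift=7 [end]
Varint 2: bytes[1:2] = 36 -> value 54 (1 byte(s))
  byte[2]=0xB8 cont=1 payload=0x38=56: acc |= 56<<0 -> acc=56 shift=7
  byte[3]=0xE2 cont=1 payload=0x62=98: acc |= 98<<7 -> acc=12600 shift=14
  byte[4]=0xAF cont=1 payload=0x2F=47: acc |= 47<<14 -> acc=782648 shift=21
  byte[5]=0x5C cont=0 payload=0x5C=92: acc |= 92<<21 -> acc=193720632 shift=28 [end]
Varint 3: bytes[2:6] = B8 E2 AF 5C -> value 193720632 (4 byte(s))
  byte[6]=0x13 cont=0 payload=0x13=19: acc |= 19<<0 -> acc=19 shift=7 [end]
Varint 4: bytes[6:7] = 13 -> value 19 (1 byte(s))
  byte[7]=0x36 cont=0 payload=0x36=54: acc |= 54<<0 -> acc=54 shift=7 [end]
Varint 5: bytes[7:8] = 36 -> value 54 (1 byte(s))
  byte[8]=0x0F cont=0 payload=0x0F=15: acc |= 15<<0 -> acc=15 shift=7 [end]
Varint 6: bytes[8:9] = 0F -> value 15 (1 byte(s))

Answer: 1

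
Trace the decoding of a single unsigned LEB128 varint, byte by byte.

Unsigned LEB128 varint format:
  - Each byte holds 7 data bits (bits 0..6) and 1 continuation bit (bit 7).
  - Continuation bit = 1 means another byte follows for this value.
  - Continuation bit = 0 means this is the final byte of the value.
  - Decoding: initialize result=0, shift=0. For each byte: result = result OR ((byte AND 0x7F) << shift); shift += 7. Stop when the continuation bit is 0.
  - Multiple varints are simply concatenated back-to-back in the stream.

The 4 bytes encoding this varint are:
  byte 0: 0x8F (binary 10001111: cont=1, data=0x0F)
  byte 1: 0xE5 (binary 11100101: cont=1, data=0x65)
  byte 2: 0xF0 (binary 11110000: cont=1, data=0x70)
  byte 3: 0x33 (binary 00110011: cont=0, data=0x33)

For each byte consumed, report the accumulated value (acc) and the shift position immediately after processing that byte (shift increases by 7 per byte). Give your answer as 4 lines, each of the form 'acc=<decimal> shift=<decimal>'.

byte 0=0x8F: payload=0x0F=15, contrib = 15<<0 = 15; acc -> 15, shift -> 7
byte 1=0xE5: payload=0x65=101, contrib = 101<<7 = 12928; acc -> 12943, shift -> 14
byte 2=0xF0: payload=0x70=112, contrib = 112<<14 = 1835008; acc -> 1847951, shift -> 21
byte 3=0x33: payload=0x33=51, contrib = 51<<21 = 106954752; acc -> 108802703, shift -> 28

Answer: acc=15 shift=7
acc=12943 shift=14
acc=1847951 shift=21
acc=108802703 shift=28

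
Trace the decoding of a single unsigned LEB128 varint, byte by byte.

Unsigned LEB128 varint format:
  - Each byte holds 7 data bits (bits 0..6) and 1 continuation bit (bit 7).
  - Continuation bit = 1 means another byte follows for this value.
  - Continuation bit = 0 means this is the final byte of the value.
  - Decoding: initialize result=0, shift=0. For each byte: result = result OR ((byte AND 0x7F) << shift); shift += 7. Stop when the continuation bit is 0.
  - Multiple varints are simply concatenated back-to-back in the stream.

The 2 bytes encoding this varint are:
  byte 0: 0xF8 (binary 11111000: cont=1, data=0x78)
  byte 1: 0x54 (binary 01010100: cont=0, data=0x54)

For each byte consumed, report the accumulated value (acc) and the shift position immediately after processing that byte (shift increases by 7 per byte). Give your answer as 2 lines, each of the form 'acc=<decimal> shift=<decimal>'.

byte 0=0xF8: payload=0x78=120, contrib = 120<<0 = 120; acc -> 120, shift -> 7
byte 1=0x54: payload=0x54=84, contrib = 84<<7 = 10752; acc -> 10872, shift -> 14

Answer: acc=120 shift=7
acc=10872 shift=14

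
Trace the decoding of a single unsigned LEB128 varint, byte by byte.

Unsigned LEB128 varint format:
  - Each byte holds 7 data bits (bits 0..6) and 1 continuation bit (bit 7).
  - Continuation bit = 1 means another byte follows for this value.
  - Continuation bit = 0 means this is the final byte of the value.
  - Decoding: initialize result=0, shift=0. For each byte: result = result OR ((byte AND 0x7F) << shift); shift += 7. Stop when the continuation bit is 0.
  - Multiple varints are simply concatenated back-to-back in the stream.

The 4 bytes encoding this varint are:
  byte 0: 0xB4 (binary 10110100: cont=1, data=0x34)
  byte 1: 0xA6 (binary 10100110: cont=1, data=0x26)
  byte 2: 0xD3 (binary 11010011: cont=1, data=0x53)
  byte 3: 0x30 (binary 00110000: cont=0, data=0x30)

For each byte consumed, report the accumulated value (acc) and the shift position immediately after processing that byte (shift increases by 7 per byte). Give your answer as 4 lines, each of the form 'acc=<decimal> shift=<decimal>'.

Answer: acc=52 shift=7
acc=4916 shift=14
acc=1364788 shift=21
acc=102028084 shift=28

Derivation:
byte 0=0xB4: payload=0x34=52, contrib = 52<<0 = 52; acc -> 52, shift -> 7
byte 1=0xA6: payload=0x26=38, contrib = 38<<7 = 4864; acc -> 4916, shift -> 14
byte 2=0xD3: payload=0x53=83, contrib = 83<<14 = 1359872; acc -> 1364788, shift -> 21
byte 3=0x30: payload=0x30=48, contrib = 48<<21 = 100663296; acc -> 102028084, shift -> 28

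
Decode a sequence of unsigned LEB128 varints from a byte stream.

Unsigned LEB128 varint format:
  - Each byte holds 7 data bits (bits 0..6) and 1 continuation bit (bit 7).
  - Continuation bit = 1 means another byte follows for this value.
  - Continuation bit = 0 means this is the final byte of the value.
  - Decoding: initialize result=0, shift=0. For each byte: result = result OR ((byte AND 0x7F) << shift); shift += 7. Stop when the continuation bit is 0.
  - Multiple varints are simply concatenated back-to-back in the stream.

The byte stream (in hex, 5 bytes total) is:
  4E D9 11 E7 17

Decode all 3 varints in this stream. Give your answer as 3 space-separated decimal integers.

  byte[0]=0x4E cont=0 payload=0x4E=78: acc |= 78<<0 -> acc=78 shift=7 [end]
Varint 1: bytes[0:1] = 4E -> value 78 (1 byte(s))
  byte[1]=0xD9 cont=1 payload=0x59=89: acc |= 89<<0 -> acc=89 shift=7
  byte[2]=0x11 cont=0 payload=0x11=17: acc |= 17<<7 -> acc=2265 shift=14 [end]
Varint 2: bytes[1:3] = D9 11 -> value 2265 (2 byte(s))
  byte[3]=0xE7 cont=1 payload=0x67=103: acc |= 103<<0 -> acc=103 shift=7
  byte[4]=0x17 cont=0 payload=0x17=23: acc |= 23<<7 -> acc=3047 shift=14 [end]
Varint 3: bytes[3:5] = E7 17 -> value 3047 (2 byte(s))

Answer: 78 2265 3047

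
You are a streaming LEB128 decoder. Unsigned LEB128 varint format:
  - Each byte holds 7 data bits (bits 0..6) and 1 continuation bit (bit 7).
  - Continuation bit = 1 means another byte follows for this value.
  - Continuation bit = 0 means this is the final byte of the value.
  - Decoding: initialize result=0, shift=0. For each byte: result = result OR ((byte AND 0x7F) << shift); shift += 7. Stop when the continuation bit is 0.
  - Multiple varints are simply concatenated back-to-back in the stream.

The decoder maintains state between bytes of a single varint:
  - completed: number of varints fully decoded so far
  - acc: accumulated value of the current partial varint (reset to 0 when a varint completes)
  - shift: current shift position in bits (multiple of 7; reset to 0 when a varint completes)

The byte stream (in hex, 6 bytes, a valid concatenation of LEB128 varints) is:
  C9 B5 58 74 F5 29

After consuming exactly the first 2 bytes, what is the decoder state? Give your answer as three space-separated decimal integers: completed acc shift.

Answer: 0 6857 14

Derivation:
byte[0]=0xC9 cont=1 payload=0x49: acc |= 73<<0 -> completed=0 acc=73 shift=7
byte[1]=0xB5 cont=1 payload=0x35: acc |= 53<<7 -> completed=0 acc=6857 shift=14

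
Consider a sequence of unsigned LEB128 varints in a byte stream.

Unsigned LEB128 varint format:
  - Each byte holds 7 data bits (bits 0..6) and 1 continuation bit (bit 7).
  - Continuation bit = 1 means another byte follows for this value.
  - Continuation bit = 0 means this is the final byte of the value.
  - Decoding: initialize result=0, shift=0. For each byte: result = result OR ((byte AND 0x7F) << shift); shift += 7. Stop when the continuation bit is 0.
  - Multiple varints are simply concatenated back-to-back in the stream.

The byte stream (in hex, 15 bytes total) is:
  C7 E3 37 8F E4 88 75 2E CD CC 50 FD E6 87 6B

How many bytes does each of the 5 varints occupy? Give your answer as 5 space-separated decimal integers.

Answer: 3 4 1 3 4

Derivation:
  byte[0]=0xC7 cont=1 payload=0x47=71: acc |= 71<<0 -> acc=71 shift=7
  byte[1]=0xE3 cont=1 payload=0x63=99: acc |= 99<<7 -> acc=12743 shift=14
  byte[2]=0x37 cont=0 payload=0x37=55: acc |= 55<<14 -> acc=913863 shift=21 [end]
Varint 1: bytes[0:3] = C7 E3 37 -> value 913863 (3 byte(s))
  byte[3]=0x8F cont=1 payload=0x0F=15: acc |= 15<<0 -> acc=15 shift=7
  byte[4]=0xE4 cont=1 payload=0x64=100: acc |= 100<<7 -> acc=12815 shift=14
  byte[5]=0x88 cont=1 payload=0x08=8: acc |= 8<<14 -> acc=143887 shift=21
  byte[6]=0x75 cont=0 payload=0x75=117: acc |= 117<<21 -> acc=245510671 shift=28 [end]
Varint 2: bytes[3:7] = 8F E4 88 75 -> value 245510671 (4 byte(s))
  byte[7]=0x2E cont=0 payload=0x2E=46: acc |= 46<<0 -> acc=46 shift=7 [end]
Varint 3: bytes[7:8] = 2E -> value 46 (1 byte(s))
  byte[8]=0xCD cont=1 payload=0x4D=77: acc |= 77<<0 -> acc=77 shift=7
  byte[9]=0xCC cont=1 payload=0x4C=76: acc |= 76<<7 -> acc=9805 shift=14
  byte[10]=0x50 cont=0 payload=0x50=80: acc |= 80<<14 -> acc=1320525 shift=21 [end]
Varint 4: bytes[8:11] = CD CC 50 -> value 1320525 (3 byte(s))
  byte[11]=0xFD cont=1 payload=0x7D=125: acc |= 125<<0 -> acc=125 shift=7
  byte[12]=0xE6 cont=1 payload=0x66=102: acc |= 102<<7 -> acc=13181 shift=14
  byte[13]=0x87 cont=1 payload=0x07=7: acc |= 7<<14 -> acc=127869 shift=21
  byte[14]=0x6B cont=0 payload=0x6B=107: acc |= 107<<21 -> acc=224523133 shift=28 [end]
Varint 5: bytes[11:15] = FD E6 87 6B -> value 224523133 (4 byte(s))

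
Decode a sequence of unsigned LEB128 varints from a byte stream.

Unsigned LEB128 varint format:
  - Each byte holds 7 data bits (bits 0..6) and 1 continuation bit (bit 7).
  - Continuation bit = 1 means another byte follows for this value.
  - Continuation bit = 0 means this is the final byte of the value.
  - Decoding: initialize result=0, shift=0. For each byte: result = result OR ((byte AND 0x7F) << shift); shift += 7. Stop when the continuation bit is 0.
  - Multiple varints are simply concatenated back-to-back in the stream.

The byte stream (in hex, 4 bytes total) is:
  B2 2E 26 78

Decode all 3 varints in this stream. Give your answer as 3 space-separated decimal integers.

Answer: 5938 38 120

Derivation:
  byte[0]=0xB2 cont=1 payload=0x32=50: acc |= 50<<0 -> acc=50 shift=7
  byte[1]=0x2E cont=0 payload=0x2E=46: acc |= 46<<7 -> acc=5938 shift=14 [end]
Varint 1: bytes[0:2] = B2 2E -> value 5938 (2 byte(s))
  byte[2]=0x26 cont=0 payload=0x26=38: acc |= 38<<0 -> acc=38 shift=7 [end]
Varint 2: bytes[2:3] = 26 -> value 38 (1 byte(s))
  byte[3]=0x78 cont=0 payload=0x78=120: acc |= 120<<0 -> acc=120 shift=7 [end]
Varint 3: bytes[3:4] = 78 -> value 120 (1 byte(s))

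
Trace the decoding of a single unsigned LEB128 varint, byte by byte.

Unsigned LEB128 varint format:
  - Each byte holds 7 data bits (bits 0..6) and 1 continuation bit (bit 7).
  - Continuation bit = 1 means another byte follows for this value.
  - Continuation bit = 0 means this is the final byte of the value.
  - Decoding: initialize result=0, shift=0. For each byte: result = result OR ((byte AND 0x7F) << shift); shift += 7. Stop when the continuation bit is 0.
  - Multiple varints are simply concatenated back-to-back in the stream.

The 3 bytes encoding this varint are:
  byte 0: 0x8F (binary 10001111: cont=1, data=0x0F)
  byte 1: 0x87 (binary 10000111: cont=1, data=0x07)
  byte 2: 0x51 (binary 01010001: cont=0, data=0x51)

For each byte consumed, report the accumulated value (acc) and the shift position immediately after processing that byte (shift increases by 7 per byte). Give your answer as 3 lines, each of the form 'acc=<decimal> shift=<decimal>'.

byte 0=0x8F: payload=0x0F=15, contrib = 15<<0 = 15; acc -> 15, shift -> 7
byte 1=0x87: payload=0x07=7, contrib = 7<<7 = 896; acc -> 911, shift -> 14
byte 2=0x51: payload=0x51=81, contrib = 81<<14 = 1327104; acc -> 1328015, shift -> 21

Answer: acc=15 shift=7
acc=911 shift=14
acc=1328015 shift=21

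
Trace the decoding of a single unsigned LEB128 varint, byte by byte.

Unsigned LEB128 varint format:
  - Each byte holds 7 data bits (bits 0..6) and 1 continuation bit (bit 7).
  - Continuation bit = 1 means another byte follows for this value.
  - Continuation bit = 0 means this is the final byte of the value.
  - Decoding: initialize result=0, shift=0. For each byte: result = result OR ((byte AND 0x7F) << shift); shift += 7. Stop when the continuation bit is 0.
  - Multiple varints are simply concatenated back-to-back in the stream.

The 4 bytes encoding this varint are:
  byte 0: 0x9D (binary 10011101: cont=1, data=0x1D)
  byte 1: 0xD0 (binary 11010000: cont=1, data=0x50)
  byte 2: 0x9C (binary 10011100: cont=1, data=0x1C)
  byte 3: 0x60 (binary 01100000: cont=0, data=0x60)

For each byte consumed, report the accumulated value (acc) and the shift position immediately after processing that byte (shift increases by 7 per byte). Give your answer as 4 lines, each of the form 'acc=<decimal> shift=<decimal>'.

Answer: acc=29 shift=7
acc=10269 shift=14
acc=469021 shift=21
acc=201795613 shift=28

Derivation:
byte 0=0x9D: payload=0x1D=29, contrib = 29<<0 = 29; acc -> 29, shift -> 7
byte 1=0xD0: payload=0x50=80, contrib = 80<<7 = 10240; acc -> 10269, shift -> 14
byte 2=0x9C: payload=0x1C=28, contrib = 28<<14 = 458752; acc -> 469021, shift -> 21
byte 3=0x60: payload=0x60=96, contrib = 96<<21 = 201326592; acc -> 201795613, shift -> 28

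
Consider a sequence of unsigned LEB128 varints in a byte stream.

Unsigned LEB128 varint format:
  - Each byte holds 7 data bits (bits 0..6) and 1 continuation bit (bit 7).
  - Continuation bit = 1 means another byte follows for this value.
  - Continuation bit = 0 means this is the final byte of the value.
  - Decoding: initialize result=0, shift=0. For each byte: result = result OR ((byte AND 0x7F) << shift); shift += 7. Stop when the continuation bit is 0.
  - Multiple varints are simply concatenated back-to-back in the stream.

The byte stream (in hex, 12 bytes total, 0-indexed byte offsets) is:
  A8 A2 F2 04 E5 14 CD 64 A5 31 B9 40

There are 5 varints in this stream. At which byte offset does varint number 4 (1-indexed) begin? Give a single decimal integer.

  byte[0]=0xA8 cont=1 payload=0x28=40: acc |= 40<<0 -> acc=40 shift=7
  byte[1]=0xA2 cont=1 payload=0x22=34: acc |= 34<<7 -> acc=4392 shift=14
  byte[2]=0xF2 cont=1 payload=0x72=114: acc |= 114<<14 -> acc=1872168 shift=21
  byte[3]=0x04 cont=0 payload=0x04=4: acc |= 4<<21 -> acc=10260776 shift=28 [end]
Varint 1: bytes[0:4] = A8 A2 F2 04 -> value 10260776 (4 byte(s))
  byte[4]=0xE5 cont=1 payload=0x65=101: acc |= 101<<0 -> acc=101 shift=7
  byte[5]=0x14 cont=0 payload=0x14=20: acc |= 20<<7 -> acc=2661 shift=14 [end]
Varint 2: bytes[4:6] = E5 14 -> value 2661 (2 byte(s))
  byte[6]=0xCD cont=1 payload=0x4D=77: acc |= 77<<0 -> acc=77 shift=7
  byte[7]=0x64 cont=0 payload=0x64=100: acc |= 100<<7 -> acc=12877 shift=14 [end]
Varint 3: bytes[6:8] = CD 64 -> value 12877 (2 byte(s))
  byte[8]=0xA5 cont=1 payload=0x25=37: acc |= 37<<0 -> acc=37 shift=7
  byte[9]=0x31 cont=0 payload=0x31=49: acc |= 49<<7 -> acc=6309 shift=14 [end]
Varint 4: bytes[8:10] = A5 31 -> value 6309 (2 byte(s))
  byte[10]=0xB9 cont=1 payload=0x39=57: acc |= 57<<0 -> acc=57 shift=7
  byte[11]=0x40 cont=0 payload=0x40=64: acc |= 64<<7 -> acc=8249 shift=14 [end]
Varint 5: bytes[10:12] = B9 40 -> value 8249 (2 byte(s))

Answer: 8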